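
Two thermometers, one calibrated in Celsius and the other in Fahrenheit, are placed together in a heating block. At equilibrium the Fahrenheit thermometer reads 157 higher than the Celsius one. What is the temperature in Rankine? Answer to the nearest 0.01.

Let x be the Celsius reading; then the Fahrenheit reading is 1.8·x + 32.
(1.8·x + 32) - x = 157  ⇒  (0.8)·x = 125  ⇒  x = 156.2500°C.
In Rankine: 156.2500 × 1.8 + 491.67 = 772.92°R.

772.92°R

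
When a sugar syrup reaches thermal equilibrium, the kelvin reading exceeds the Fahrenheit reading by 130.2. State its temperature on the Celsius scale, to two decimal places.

138.69°C

Let x be the kelvin reading; then the Fahrenheit reading is 1.8·x - 459.67.
(1.8·x - 459.67) - x = -130.2  ⇒  (0.8)·x = 329.47  ⇒  x = 411.8375 K.
In Celsius: 411.8375 - 273.15 = 138.69°C.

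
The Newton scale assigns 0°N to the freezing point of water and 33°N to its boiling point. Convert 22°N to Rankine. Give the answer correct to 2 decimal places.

Linear interpolation between the fixed points: C = (22 - 0) × 100 / (33 - 0) = 66.6667°C.
Then 66.6667 × 1.8 + 491.67 = 611.67°R.

611.67°R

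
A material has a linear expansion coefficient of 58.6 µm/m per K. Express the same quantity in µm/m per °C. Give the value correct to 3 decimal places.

The quantity depends on a temperature interval, so only the ratio of degree sizes applies; the offset between the scales is irrelevant.
A change of 1°C is a change of 1 K, so per °C the value is 58.6 × 1 = 58.600.

58.600 µm/m per °C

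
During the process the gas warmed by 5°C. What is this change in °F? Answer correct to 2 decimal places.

Only the scale ratio 1.8 matters for a change in temperature.
5 × 1.8 = 9.00.

9.00°F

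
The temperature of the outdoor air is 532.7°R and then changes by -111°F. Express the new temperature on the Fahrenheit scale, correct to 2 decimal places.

-37.97°F

Initial temperature in Celsius: (532.7 - 491.67) × 5/9 = 22.7944°C.
The 111°F change is an interval, so only the factor 5/9 applies: -111 × 5/9 = -61.6667°C.
Final Celsius temperature: 22.7944 - 61.6667 = -38.8722°C.
In Fahrenheit: -38.8722 × 1.8 + 32 = -37.97°F.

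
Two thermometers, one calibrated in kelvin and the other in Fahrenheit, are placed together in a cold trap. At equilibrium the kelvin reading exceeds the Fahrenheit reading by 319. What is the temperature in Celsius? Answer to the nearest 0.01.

-97.31°C

Let x be the kelvin reading; then the Fahrenheit reading is 1.8·x - 459.67.
(1.8·x - 459.67) - x = -319  ⇒  (0.8)·x = 140.67  ⇒  x = 175.8375 K.
In Celsius: 175.8375 - 273.15 = -97.31°C.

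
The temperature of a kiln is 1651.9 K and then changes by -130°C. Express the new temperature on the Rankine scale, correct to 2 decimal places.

2739.42°R

Initial temperature in Celsius: 1651.9 - 273.15 = 1378.7500°C.
Final Celsius temperature: 1378.7500 - 130.0000 = 1248.7500°C.
In Rankine: 1248.7500 × 1.8 + 491.67 = 2739.42°R.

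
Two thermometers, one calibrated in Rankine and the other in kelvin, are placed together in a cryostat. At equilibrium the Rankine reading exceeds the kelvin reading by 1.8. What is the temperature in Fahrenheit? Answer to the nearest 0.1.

-455.6°F

Let x be the Rankine reading; then the kelvin reading is 5/9·x.
(5/9·x) - x = -1.8  ⇒  (-4/9)·x = -1.8  ⇒  x = 4.0500°R.
In Celsius: (4.05 - 491.67) × 5/9 = -270.9000°C.
In Fahrenheit: -270.9000 × 1.8 + 32 = -455.6°F.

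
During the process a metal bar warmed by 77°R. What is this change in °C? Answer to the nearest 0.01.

42.78°C

Only the scale ratio 5/9 matters for a change in temperature.
77 × 5/9 = 42.78.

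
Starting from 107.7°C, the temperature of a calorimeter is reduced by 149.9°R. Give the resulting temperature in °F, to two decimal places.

75.96°F

The 149.9°R change is an interval, so only the factor 5/9 applies: -149.9 × 5/9 = -83.2778°C.
Final Celsius temperature: 107.7000 - 83.2778 = 24.4222°C.
In Fahrenheit: 24.4222 × 1.8 + 32 = 75.96°F.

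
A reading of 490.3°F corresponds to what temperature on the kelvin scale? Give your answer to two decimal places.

In Celsius: (490.3 - 32) × 5/9 = 254.6111°C.
In kelvin: 254.6111 + 273.15 = 527.76 K.

527.76 K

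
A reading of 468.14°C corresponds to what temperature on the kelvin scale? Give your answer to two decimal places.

741.29 K

In kelvin: 468.1400 + 273.15 = 741.29 K.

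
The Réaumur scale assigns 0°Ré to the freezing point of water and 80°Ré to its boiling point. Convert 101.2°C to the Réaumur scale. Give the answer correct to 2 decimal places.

80.96°Ré

Linearly onto the Réaumur scale: 0 + (101.2000 / 100) × (80 - 0) = 80.96°Ré.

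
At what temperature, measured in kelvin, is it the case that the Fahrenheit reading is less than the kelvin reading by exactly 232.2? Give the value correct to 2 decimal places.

Let K be the kelvin reading. The Fahrenheit reading is F = 1.8·K - 459.67.
Require F - K = -232.2: (0.8)·K - 459.67 = -232.2.
K = (-232.2 + 459.67) / (0.8) = 284.34.

284.34 K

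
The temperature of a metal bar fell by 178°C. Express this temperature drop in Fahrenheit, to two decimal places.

An interval of 1°C corresponds to 1.8°F.
178 × 1.8 = 320.40.

320.40°F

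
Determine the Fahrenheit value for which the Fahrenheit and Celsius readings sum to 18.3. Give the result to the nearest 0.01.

Let F be the Fahrenheit reading. The Celsius reading is C = 5/9·F - 17.7778.
Require F + C = 18.3: (14/9)·F - 17.7778 = 18.3.
F = (18.3 + 17.7778) / (14/9) = 23.19.

23.19°F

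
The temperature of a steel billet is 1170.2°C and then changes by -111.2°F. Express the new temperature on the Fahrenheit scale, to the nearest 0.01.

2027.16°F

The 111.2°F change is an interval, so only the factor 5/9 applies: -111.2 × 5/9 = -61.7778°C.
Final Celsius temperature: 1170.2000 - 61.7778 = 1108.4222°C.
In Fahrenheit: 1108.4222 × 1.8 + 32 = 2027.16°F.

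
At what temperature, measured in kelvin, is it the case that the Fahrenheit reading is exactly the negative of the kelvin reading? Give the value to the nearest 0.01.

164.17 K

Let K be the kelvin reading. The Fahrenheit reading is F = 1.8·K - 459.67.
Require F = -1·K: 1.8·K - 459.67 = -1·K.
(2.8)·K = 459.67  ⇒  K = 164.17.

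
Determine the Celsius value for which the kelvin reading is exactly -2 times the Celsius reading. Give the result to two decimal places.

Let C be the Celsius reading. The kelvin reading is K = 1·C + 273.15.
Require K = -2·C: 1·C + 273.15 = -2·C.
(3)·C = -273.15  ⇒  C = -91.05.

-91.05°C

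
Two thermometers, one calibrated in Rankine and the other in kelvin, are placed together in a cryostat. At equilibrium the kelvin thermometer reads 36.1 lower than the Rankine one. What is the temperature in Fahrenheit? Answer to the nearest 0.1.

-378.4°F

Let x be the Rankine reading; then the kelvin reading is 5/9·x.
(5/9·x) - x = -36.1  ⇒  (-4/9)·x = -36.1  ⇒  x = 81.2250°R.
In Celsius: (81.225 - 491.67) × 5/9 = -228.0250°C.
In Fahrenheit: -228.0250 × 1.8 + 32 = -378.4°F.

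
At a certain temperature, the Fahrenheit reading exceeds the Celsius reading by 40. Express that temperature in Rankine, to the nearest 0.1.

Let x be the Fahrenheit reading; then the Celsius reading is 5/9·x - 17.7778.
(5/9·x - 17.7778) - x = -40  ⇒  (-4/9)·x = -22.2222  ⇒  x = 50.0000°F.
In Celsius: (50 - 32) × 5/9 = 10.0000°C.
In Rankine: 10.0000 × 1.8 + 491.67 = 509.7°R.

509.7°R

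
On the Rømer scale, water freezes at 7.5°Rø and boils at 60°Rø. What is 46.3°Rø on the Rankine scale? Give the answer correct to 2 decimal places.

624.70°R

Linear interpolation between the fixed points: C = (46.3 - 7.5) × 100 / (60 - 7.5) = 73.9048°C.
Then 73.9048 × 1.8 + 491.67 = 624.70°R.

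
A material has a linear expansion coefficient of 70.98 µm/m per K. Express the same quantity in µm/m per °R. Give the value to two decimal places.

39.43 µm/m per °R

Since only a temperature interval is involved, the additive offset between the scales drops out.
A change of 1°R is a change of 5/9 K, so per °R the value is 70.98 × 5/9 = 39.43.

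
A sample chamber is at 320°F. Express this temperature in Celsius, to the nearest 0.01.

160.00°C

In Celsius: (320 - 32) × 5/9 = 160.0000°C.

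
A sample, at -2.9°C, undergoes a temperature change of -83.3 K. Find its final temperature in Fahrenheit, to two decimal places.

The 83.3 K change is an interval; Kelvin and Celsius degrees are the same size, so ΔC = -83.3°C.
Final Celsius temperature: -2.9000 - 83.3000 = -86.2000°C.
In Fahrenheit: -86.2000 × 1.8 + 32 = -123.16°F.

-123.16°F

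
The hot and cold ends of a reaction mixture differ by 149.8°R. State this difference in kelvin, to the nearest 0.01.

83.22 K

For a temperature interval the offset drops out; only the factor 5/9 applies.
149.8 × 5/9 = 83.22.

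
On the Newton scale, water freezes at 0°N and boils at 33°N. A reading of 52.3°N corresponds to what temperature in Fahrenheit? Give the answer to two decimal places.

317.27°F

Linear interpolation between the fixed points: C = (52.3 - 0) × 100 / (33 - 0) = 158.4848°C.
Then 158.4848 × 1.8 + 32 = 317.27°F.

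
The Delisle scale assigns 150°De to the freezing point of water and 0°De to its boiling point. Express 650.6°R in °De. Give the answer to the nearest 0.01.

17.56°De

First in Celsius: (650.6 - 491.67) × 5/9 = 88.2944°C.
Linearly onto the Delisle scale: 150 + (88.2944 / 100) × (0 - 150) = 17.56°De.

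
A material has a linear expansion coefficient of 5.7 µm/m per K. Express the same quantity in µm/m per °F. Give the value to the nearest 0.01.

3.17 µm/m per °F

The quantity depends on a temperature interval, so only the ratio of degree sizes applies; the offset between the scales is irrelevant.
A change of 1°F is a change of 5/9 K, so per °F the value is 5.7 × 5/9 = 3.17.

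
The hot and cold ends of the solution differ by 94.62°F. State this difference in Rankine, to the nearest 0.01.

Fahrenheit and Rankine degrees are the same size, so the interval is unchanged: 94.62.

94.62°R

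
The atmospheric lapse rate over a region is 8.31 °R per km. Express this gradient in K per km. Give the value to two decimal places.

4.62 K/km

The quantity depends on a temperature interval, so only the ratio of degree sizes applies; the offset between the scales is irrelevant.
A change of 1°R is a change of 5/9 K, so 8.31 × 5/9 = 4.62.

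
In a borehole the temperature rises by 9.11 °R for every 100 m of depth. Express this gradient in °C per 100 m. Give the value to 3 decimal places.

Since only a temperature interval is involved, the additive offset between the scales drops out.
A change of 1°R is a change of 5/9°C, so 9.11 × 5/9 = 5.061.

5.061 °C/100 m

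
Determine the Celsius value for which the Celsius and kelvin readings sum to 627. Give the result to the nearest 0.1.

176.9°C

Let C be the Celsius reading. The kelvin reading is K = 1·C + 273.15.
Require C + K = 627: (2)·C + 273.15 = 627.
C = (627 - 273.15) / (2) = 176.9.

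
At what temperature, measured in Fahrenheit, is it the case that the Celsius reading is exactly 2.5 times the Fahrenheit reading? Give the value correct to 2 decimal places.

Let F be the Fahrenheit reading. The Celsius reading is C = 5/9·F - 17.7778.
Require C = 2.5·F: 5/9·F - 17.7778 = 2.5·F.
(-35/18)·F = 17.7778  ⇒  F = -9.14.

-9.14°F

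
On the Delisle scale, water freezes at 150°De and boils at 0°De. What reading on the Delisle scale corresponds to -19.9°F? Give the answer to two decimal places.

193.25°De

First in Celsius: (-19.9 - 32) × 5/9 = -28.8333°C.
Linearly onto the Delisle scale: 150 + (-28.8333 / 100) × (0 - 150) = 193.25°De.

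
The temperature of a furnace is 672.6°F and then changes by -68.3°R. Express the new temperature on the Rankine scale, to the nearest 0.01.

Initial temperature in Celsius: (672.6 - 32) × 5/9 = 355.8889°C.
The 68.3°R change is an interval, so only the factor 5/9 applies: -68.3 × 5/9 = -37.9444°C.
Final Celsius temperature: 355.8889 - 37.9444 = 317.9444°C.
In Rankine: 317.9444 × 1.8 + 491.67 = 1063.97°R.

1063.97°R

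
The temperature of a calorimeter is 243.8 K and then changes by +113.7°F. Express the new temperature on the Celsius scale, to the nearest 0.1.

Initial temperature in Celsius: 243.8 - 273.15 = -29.3500°C.
The 113.7°F change is an interval, so only the factor 5/9 applies: +113.7 × 5/9 = +63.1667°C.
Final Celsius temperature: -29.3500 + 63.1667 = 33.8167°C.

33.8°C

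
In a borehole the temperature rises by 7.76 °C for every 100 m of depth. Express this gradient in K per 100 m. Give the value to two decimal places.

7.76 K/100 m

Since only a temperature interval is involved, the additive offset between the scales drops out.
A change of 1°C is a change of 1 K, so 7.76 × 1 = 7.76.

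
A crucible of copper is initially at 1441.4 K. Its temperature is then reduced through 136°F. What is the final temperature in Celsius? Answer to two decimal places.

1092.69°C

Initial temperature in Celsius: 1441.4 - 273.15 = 1168.2500°C.
The 136°F change is an interval, so only the factor 5/9 applies: -136 × 5/9 = -75.5556°C.
Final Celsius temperature: 1168.2500 - 75.5556 = 1092.6944°C.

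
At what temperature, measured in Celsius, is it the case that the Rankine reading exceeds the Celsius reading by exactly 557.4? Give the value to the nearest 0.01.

82.16°C

Let C be the Celsius reading. The Rankine reading is R = 1.8·C + 491.67.
Require R - C = 557.4: (0.8)·C + 491.67 = 557.4.
C = (557.4 - 491.67) / (0.8) = 82.16.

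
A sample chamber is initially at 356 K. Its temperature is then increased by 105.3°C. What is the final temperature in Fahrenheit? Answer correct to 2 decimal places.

Initial temperature in Celsius: 356 - 273.15 = 82.8500°C.
Final Celsius temperature: 82.8500 + 105.3000 = 188.1500°C.
In Fahrenheit: 188.1500 × 1.8 + 32 = 370.67°F.

370.67°F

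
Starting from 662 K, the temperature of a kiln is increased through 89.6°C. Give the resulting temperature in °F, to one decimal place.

893.2°F

Initial temperature in Celsius: 662 - 273.15 = 388.8500°C.
Final Celsius temperature: 388.8500 + 89.6000 = 478.4500°C.
In Fahrenheit: 478.4500 × 1.8 + 32 = 893.2°F.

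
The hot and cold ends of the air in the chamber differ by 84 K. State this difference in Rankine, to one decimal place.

For a temperature interval the offset drops out; only the factor 1.8 applies.
84 × 1.8 = 151.2.

151.2°R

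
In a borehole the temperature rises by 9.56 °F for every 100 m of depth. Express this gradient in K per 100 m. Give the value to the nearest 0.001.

The quantity depends on a temperature interval, so only the ratio of degree sizes applies; the offset between the scales is irrelevant.
A change of 1°F is a change of 5/9 K, so 9.56 × 5/9 = 5.311.

5.311 K/100 m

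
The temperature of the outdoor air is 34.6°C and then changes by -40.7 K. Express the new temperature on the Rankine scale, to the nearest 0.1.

The 40.7 K change is an interval; Kelvin and Celsius degrees are the same size, so ΔC = -40.7°C.
Final Celsius temperature: 34.6000 - 40.7000 = -6.1000°C.
In Rankine: -6.1000 × 1.8 + 491.67 = 480.7°R.

480.7°R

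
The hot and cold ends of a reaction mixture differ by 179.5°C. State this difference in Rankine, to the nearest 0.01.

For a temperature interval the offset drops out; only the factor 1.8 applies.
179.5 × 1.8 = 323.10.

323.10°R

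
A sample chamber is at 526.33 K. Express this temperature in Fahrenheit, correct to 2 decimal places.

487.72°F

In Celsius: 526.33 - 273.15 = 253.1800°C.
In Fahrenheit: 253.1800 × 1.8 + 32 = 487.72°F.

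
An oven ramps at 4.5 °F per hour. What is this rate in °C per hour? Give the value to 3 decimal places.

2.500 °C/hour

The quantity depends on a temperature interval, so only the ratio of degree sizes applies; the offset between the scales is irrelevant.
A change of 1°F is a change of 5/9°C, so 4.5 × 5/9 = 2.500.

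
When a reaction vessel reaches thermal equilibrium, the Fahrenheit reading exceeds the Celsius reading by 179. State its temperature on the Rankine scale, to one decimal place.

822.4°R

Let x be the Fahrenheit reading; then the Celsius reading is 5/9·x - 17.7778.
(5/9·x - 17.7778) - x = -179  ⇒  (-4/9)·x = -161.222  ⇒  x = 362.7500°F.
In Celsius: (362.75 - 32) × 5/9 = 183.7500°C.
In Rankine: 183.7500 × 1.8 + 491.67 = 822.4°R.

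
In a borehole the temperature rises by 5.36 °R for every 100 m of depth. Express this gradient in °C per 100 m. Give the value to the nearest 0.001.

The quantity depends on a temperature interval, so only the ratio of degree sizes applies; the offset between the scales is irrelevant.
A change of 1°R is a change of 5/9°C, so 5.36 × 5/9 = 2.978.

2.978 °C/100 m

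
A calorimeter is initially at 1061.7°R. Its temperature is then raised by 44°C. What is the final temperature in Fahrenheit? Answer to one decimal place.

Initial temperature in Celsius: (1061.7 - 491.67) × 5/9 = 316.6833°C.
Final Celsius temperature: 316.6833 + 44.0000 = 360.6833°C.
In Fahrenheit: 360.6833 × 1.8 + 32 = 681.2°F.

681.2°F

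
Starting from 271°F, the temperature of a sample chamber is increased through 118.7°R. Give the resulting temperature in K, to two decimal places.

471.87 K

Initial temperature in Celsius: (271 - 32) × 5/9 = 132.7778°C.
The 118.7°R change is an interval, so only the factor 5/9 applies: +118.7 × 5/9 = +65.9444°C.
Final Celsius temperature: 132.7778 + 65.9444 = 198.7222°C.
In kelvin: 198.7222 + 273.15 = 471.87 K.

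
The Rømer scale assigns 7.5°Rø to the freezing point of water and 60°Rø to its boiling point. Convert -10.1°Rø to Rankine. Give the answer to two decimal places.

431.33°R

Linear interpolation between the fixed points: C = (-10.1 - 7.5) × 100 / (60 - 7.5) = -33.5238°C.
Then -33.5238 × 1.8 + 491.67 = 431.33°R.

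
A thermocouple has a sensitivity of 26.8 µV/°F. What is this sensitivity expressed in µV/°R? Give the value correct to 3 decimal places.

The quantity depends on a temperature interval, so only the ratio of degree sizes applies; the offset between the scales is irrelevant.
A change of 1°R is a change of 1°F, so per °R the value is 26.8 × 1 = 26.800.

26.800 µV/°R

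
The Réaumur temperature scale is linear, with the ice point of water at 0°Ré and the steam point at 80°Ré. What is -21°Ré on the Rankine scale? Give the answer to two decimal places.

444.42°R

Linear interpolation between the fixed points: C = (-21 - 0) × 100 / (80 - 0) = -26.2500°C.
Then -26.2500 × 1.8 + 491.67 = 444.42°R.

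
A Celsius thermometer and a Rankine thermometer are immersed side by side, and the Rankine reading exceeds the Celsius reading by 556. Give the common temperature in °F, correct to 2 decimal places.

176.74°F

Let x be the Celsius reading; then the Rankine reading is 1.8·x + 491.67.
(1.8·x + 491.67) - x = 556  ⇒  (0.8)·x = 64.33  ⇒  x = 80.4125°C.
In Fahrenheit: 80.4125 × 1.8 + 32 = 176.74°F.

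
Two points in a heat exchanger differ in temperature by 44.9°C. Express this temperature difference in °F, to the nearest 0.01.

For a temperature interval the offset drops out; only the factor 1.8 applies.
44.9 × 1.8 = 80.82.

80.82°F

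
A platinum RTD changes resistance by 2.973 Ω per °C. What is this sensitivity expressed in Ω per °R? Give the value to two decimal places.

1.65 Ω per °R

Since only a temperature interval is involved, the additive offset between the scales drops out.
A change of 1°R is a change of 5/9°C, so per °R the value is 2.973 × 5/9 = 1.65.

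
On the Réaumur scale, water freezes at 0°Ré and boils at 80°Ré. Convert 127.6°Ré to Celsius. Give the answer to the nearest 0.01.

Linear interpolation between the fixed points: C = (127.6 - 0) × 100 / (80 - 0) = 159.5000°C.

159.50°C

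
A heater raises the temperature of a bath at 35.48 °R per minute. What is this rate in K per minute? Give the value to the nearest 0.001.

The quantity depends on a temperature interval, so only the ratio of degree sizes applies; the offset between the scales is irrelevant.
A change of 1°R is a change of 5/9 K, so 35.48 × 5/9 = 19.711.

19.711 K/minute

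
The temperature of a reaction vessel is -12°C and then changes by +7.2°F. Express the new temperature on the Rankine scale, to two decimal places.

477.27°R

The 7.2°F change is an interval, so only the factor 5/9 applies: +7.2 × 5/9 = +4.0000°C.
Final Celsius temperature: -12.0000 + 4.0000 = -8.0000°C.
In Rankine: -8.0000 × 1.8 + 491.67 = 477.27°R.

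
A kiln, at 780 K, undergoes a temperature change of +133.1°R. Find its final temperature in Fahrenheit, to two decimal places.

1077.43°F

Initial temperature in Celsius: 780 - 273.15 = 506.8500°C.
The 133.1°R change is an interval, so only the factor 5/9 applies: +133.1 × 5/9 = +73.9444°C.
Final Celsius temperature: 506.8500 + 73.9444 = 580.7944°C.
In Fahrenheit: 580.7944 × 1.8 + 32 = 1077.43°F.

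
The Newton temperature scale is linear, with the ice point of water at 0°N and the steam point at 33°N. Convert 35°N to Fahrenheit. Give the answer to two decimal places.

Linear interpolation between the fixed points: C = (35 - 0) × 100 / (33 - 0) = 106.0606°C.
Then 106.0606 × 1.8 + 32 = 222.91°F.

222.91°F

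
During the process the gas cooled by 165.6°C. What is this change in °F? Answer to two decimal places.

An interval of 1°C corresponds to 1.8°F.
165.6 × 1.8 = 298.08.

298.08°F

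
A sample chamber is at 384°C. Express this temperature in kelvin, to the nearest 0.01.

In kelvin: 384.0000 + 273.15 = 657.15 K.

657.15 K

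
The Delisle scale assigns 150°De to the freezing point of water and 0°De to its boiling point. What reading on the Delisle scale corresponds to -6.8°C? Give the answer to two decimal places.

Linearly onto the Delisle scale: 150 + (-6.8000 / 100) × (0 - 150) = 160.20°De.

160.20°De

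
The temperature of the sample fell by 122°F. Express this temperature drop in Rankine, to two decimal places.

122.00°R

Fahrenheit and Rankine degrees are the same size, so the interval is unchanged: 122.00.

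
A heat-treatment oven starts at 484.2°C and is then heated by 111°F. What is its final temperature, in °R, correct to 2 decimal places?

1474.23°R

The 111°F change is an interval, so only the factor 5/9 applies: +111 × 5/9 = +61.6667°C.
Final Celsius temperature: 484.2000 + 61.6667 = 545.8667°C.
In Rankine: 545.8667 × 1.8 + 491.67 = 1474.23°R.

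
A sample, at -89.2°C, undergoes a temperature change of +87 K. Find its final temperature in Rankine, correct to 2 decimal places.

The 87 K change is an interval; Kelvin and Celsius degrees are the same size, so ΔC = +87°C.
Final Celsius temperature: -89.2000 + 87.0000 = -2.2000°C.
In Rankine: -2.2000 × 1.8 + 491.67 = 487.71°R.

487.71°R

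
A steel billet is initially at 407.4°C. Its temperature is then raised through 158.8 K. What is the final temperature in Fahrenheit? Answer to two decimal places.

The 158.8 K change is an interval; Kelvin and Celsius degrees are the same size, so ΔC = +158.8°C.
Final Celsius temperature: 407.4000 + 158.8000 = 566.2000°C.
In Fahrenheit: 566.2000 × 1.8 + 32 = 1051.16°F.

1051.16°F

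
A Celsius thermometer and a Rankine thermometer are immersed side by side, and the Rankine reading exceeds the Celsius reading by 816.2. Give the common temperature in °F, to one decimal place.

762.2°F

Let x be the Celsius reading; then the Rankine reading is 1.8·x + 491.67.
(1.8·x + 491.67) - x = 816.2  ⇒  (0.8)·x = 324.53  ⇒  x = 405.6625°C.
In Fahrenheit: 405.6625 × 1.8 + 32 = 762.2°F.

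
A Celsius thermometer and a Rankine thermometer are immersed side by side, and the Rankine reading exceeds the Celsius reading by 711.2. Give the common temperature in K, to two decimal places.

Let x be the Celsius reading; then the Rankine reading is 1.8·x + 491.67.
(1.8·x + 491.67) - x = 711.2  ⇒  (0.8)·x = 219.53  ⇒  x = 274.4125°C.
In kelvin: 274.4125 + 273.15 = 547.56 K.

547.56 K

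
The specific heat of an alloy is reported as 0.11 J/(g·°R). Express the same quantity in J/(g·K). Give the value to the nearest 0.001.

0.198 J/(g·K)

Since only a temperature interval is involved, the additive offset between the scales drops out.
A change of 1 K is a change of 1.8°R, so per K the value is 0.11 × 1.8 = 0.198.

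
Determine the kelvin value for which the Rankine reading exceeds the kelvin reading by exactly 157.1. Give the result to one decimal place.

Let K be the kelvin reading. The Rankine reading is R = 1.8·K.
Require R - K = 157.1: (0.8)·K = 157.1.
K = (157.1) / (0.8) = 196.4.

196.4 K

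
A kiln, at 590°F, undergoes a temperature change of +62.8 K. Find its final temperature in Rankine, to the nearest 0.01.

1162.71°R

Initial temperature in Celsius: (590 - 32) × 5/9 = 310.0000°C.
The 62.8 K change is an interval; Kelvin and Celsius degrees are the same size, so ΔC = +62.8°C.
Final Celsius temperature: 310.0000 + 62.8000 = 372.8000°C.
In Rankine: 372.8000 × 1.8 + 491.67 = 1162.71°R.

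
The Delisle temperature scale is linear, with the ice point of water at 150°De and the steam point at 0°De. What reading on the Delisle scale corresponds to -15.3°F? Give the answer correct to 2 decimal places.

189.42°De

First in Celsius: (-15.3 - 32) × 5/9 = -26.2778°C.
Linearly onto the Delisle scale: 150 + (-26.2778 / 100) × (0 - 150) = 189.42°De.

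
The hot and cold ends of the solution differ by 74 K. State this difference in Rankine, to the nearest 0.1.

An interval of 1 K corresponds to 1.8°R.
74 × 1.8 = 133.2.

133.2°R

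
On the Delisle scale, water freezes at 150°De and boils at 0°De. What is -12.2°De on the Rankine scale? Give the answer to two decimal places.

Linear interpolation between the fixed points: C = (-12.2 - 150) × 100 / (0 - 150) = 108.1333°C.
Then 108.1333 × 1.8 + 491.67 = 686.31°R.

686.31°R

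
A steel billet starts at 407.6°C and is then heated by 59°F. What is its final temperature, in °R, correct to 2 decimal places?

1284.35°R

The 59°F change is an interval, so only the factor 5/9 applies: +59 × 5/9 = +32.7778°C.
Final Celsius temperature: 407.6000 + 32.7778 = 440.3778°C.
In Rankine: 440.3778 × 1.8 + 491.67 = 1284.35°R.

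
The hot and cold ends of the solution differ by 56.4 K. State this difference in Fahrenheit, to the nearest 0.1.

101.5°F

An interval of 1 K corresponds to 1.8°F.
56.4 × 1.8 = 101.5.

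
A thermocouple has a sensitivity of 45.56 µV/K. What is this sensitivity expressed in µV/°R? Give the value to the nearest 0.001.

25.311 µV/°R

Since only a temperature interval is involved, the additive offset between the scales drops out.
A change of 1°R is a change of 5/9 K, so per °R the value is 45.56 × 5/9 = 25.311.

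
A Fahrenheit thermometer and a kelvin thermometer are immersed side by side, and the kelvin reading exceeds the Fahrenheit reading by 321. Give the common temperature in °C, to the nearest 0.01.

Let x be the Fahrenheit reading; then the kelvin reading is 5/9·x + 255.372.
(5/9·x + 255.372) - x = 321  ⇒  (-4/9)·x = 65.6278  ⇒  x = -147.6625°F.
In Celsius: (-147.6625 - 32) × 5/9 = -99.81°C.

-99.81°C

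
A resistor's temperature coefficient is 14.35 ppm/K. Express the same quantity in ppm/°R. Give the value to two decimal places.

7.97 ppm/°R

The quantity depends on a temperature interval, so only the ratio of degree sizes applies; the offset between the scales is irrelevant.
A change of 1°R is a change of 5/9 K, so per °R the value is 14.35 × 5/9 = 7.97.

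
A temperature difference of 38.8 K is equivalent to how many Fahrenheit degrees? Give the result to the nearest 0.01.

69.84°F

An interval of 1 K corresponds to 1.8°F.
38.8 × 1.8 = 69.84.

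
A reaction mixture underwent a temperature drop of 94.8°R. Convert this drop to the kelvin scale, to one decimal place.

An interval of 1°R corresponds to 5/9 K.
94.8 × 5/9 = 52.7.

52.7 K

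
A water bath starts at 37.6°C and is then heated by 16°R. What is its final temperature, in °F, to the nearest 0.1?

115.7°F

The 16°R change is an interval, so only the factor 5/9 applies: +16 × 5/9 = +8.8889°C.
Final Celsius temperature: 37.6000 + 8.8889 = 46.4889°C.
In Fahrenheit: 46.4889 × 1.8 + 32 = 115.7°F.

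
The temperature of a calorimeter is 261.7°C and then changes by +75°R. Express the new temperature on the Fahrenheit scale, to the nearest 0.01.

578.06°F

The 75°R change is an interval, so only the factor 5/9 applies: +75 × 5/9 = +41.6667°C.
Final Celsius temperature: 261.7000 + 41.6667 = 303.3667°C.
In Fahrenheit: 303.3667 × 1.8 + 32 = 578.06°F.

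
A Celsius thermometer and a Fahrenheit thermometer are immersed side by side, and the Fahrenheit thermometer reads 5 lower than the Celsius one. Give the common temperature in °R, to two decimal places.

Let x be the Celsius reading; then the Fahrenheit reading is 1.8·x + 32.
(1.8·x + 32) - x = -5  ⇒  (0.8)·x = -37  ⇒  x = -46.2500°C.
In Rankine: -46.2500 × 1.8 + 491.67 = 408.42°R.

408.42°R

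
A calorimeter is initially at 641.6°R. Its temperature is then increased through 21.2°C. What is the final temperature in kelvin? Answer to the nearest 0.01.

377.64 K

Initial temperature in Celsius: (641.6 - 491.67) × 5/9 = 83.2944°C.
Final Celsius temperature: 83.2944 + 21.2000 = 104.4944°C.
In kelvin: 104.4944 + 273.15 = 377.64 K.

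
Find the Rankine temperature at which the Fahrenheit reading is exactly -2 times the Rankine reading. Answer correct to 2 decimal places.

153.22°R

Let R be the Rankine reading. The Fahrenheit reading is F = 1·R - 459.67.
Require F = -2·R: 1·R - 459.67 = -2·R.
(3)·R = 459.67  ⇒  R = 153.22.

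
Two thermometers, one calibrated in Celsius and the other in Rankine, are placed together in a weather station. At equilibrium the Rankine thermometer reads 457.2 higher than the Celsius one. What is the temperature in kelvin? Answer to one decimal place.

230.1 K

Let x be the Celsius reading; then the Rankine reading is 1.8·x + 491.67.
(1.8·x + 491.67) - x = 457.2  ⇒  (0.8)·x = -34.47  ⇒  x = -43.0875°C.
In kelvin: -43.0875 + 273.15 = 230.1 K.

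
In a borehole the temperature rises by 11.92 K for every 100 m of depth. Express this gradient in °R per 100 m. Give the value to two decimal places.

The quantity depends on a temperature interval, so only the ratio of degree sizes applies; the offset between the scales is irrelevant.
A change of 1 K is a change of 1.8°R, so 11.92 × 1.8 = 21.46.

21.46 °R/100 m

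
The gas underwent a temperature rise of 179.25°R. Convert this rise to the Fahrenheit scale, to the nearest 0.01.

179.25°F

Rankine and Fahrenheit degrees are the same size, so the interval is unchanged: 179.25.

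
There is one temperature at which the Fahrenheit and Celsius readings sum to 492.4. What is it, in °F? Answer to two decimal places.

327.97°F

Let F be the Fahrenheit reading. The Celsius reading is C = 5/9·F - 17.7778.
Require F + C = 492.4: (14/9)·F - 17.7778 = 492.4.
F = (492.4 + 17.7778) / (14/9) = 327.97.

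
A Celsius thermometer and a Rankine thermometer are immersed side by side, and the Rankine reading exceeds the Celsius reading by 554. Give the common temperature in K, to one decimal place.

Let x be the Celsius reading; then the Rankine reading is 1.8·x + 491.67.
(1.8·x + 491.67) - x = 554  ⇒  (0.8)·x = 62.33  ⇒  x = 77.9125°C.
In kelvin: 77.9125 + 273.15 = 351.1 K.

351.1 K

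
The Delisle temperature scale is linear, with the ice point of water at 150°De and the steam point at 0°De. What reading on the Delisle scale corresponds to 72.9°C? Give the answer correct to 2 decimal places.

40.65°De

Linearly onto the Delisle scale: 150 + (72.9000 / 100) × (0 - 150) = 40.65°De.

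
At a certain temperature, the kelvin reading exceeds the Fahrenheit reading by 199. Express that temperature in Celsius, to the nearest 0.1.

Let x be the kelvin reading; then the Fahrenheit reading is 1.8·x - 459.67.
(1.8·x - 459.67) - x = -199  ⇒  (0.8)·x = 260.67  ⇒  x = 325.8375 K.
In Celsius: 325.8375 - 273.15 = 52.7°C.

52.7°C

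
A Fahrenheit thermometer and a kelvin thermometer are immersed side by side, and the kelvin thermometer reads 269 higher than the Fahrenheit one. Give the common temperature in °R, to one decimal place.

Let x be the Fahrenheit reading; then the kelvin reading is 5/9·x + 255.372.
(5/9·x + 255.372) - x = 269  ⇒  (-4/9)·x = 13.6278  ⇒  x = -30.6625°F.
In Celsius: (-30.6625 - 32) × 5/9 = -34.8125°C.
In Rankine: -34.8125 × 1.8 + 491.67 = 429.0°R.

429.0°R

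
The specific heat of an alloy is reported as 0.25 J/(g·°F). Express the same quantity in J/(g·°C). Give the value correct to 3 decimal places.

0.450 J/(g·°C)

The quantity depends on a temperature interval, so only the ratio of degree sizes applies; the offset between the scales is irrelevant.
A change of 1°C is a change of 1.8°F, so per °C the value is 0.25 × 1.8 = 0.450.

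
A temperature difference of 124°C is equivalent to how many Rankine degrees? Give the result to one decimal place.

223.2°R

For a temperature interval the offset drops out; only the factor 1.8 applies.
124 × 1.8 = 223.2.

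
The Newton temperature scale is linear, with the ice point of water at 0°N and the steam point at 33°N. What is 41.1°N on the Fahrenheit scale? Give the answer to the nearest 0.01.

256.18°F

Linear interpolation between the fixed points: C = (41.1 - 0) × 100 / (33 - 0) = 124.5455°C.
Then 124.5455 × 1.8 + 32 = 256.18°F.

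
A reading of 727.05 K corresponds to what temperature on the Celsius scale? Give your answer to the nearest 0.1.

In Celsius: 727.05 - 273.15 = 453.9000°C.

453.9°C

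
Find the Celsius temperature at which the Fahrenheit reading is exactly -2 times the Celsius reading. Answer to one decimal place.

-8.4°C

Let C be the Celsius reading. The Fahrenheit reading is F = 1.8·C + 32.
Require F = -2·C: 1.8·C + 32 = -2·C.
(3.8)·C = -32  ⇒  C = -8.4.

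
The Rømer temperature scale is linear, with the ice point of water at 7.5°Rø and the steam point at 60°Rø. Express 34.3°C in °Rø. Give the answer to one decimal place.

25.5°Rø

Linearly onto the Rømer scale: 7.5 + (34.3000 / 100) × (60 - 7.5) = 25.5°Rø.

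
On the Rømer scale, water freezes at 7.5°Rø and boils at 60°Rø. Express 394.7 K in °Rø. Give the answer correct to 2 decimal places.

71.31°Rø

First in Celsius: 394.7 - 273.15 = 121.5500°C.
Linearly onto the Rømer scale: 7.5 + (121.5500 / 100) × (60 - 7.5) = 71.31°Rø.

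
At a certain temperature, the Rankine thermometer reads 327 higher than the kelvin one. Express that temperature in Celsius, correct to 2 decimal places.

135.60°C

Let x be the kelvin reading; then the Rankine reading is 1.8·x.
(1.8·x) - x = 327  ⇒  (0.8)·x = 327  ⇒  x = 408.7500 K.
In Celsius: 408.75 - 273.15 = 135.60°C.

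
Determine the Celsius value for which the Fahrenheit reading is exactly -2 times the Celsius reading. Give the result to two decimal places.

Let C be the Celsius reading. The Fahrenheit reading is F = 1.8·C + 32.
Require F = -2·C: 1.8·C + 32 = -2·C.
(3.8)·C = -32  ⇒  C = -8.42.

-8.42°C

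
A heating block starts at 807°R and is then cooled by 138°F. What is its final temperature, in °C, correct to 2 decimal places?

98.52°C

Initial temperature in Celsius: (807 - 491.67) × 5/9 = 175.1833°C.
The 138°F change is an interval, so only the factor 5/9 applies: -138 × 5/9 = -76.6667°C.
Final Celsius temperature: 175.1833 - 76.6667 = 98.5167°C.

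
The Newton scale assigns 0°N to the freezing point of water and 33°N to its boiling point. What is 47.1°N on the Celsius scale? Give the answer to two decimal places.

Linear interpolation between the fixed points: C = (47.1 - 0) × 100 / (33 - 0) = 142.7273°C.

142.73°C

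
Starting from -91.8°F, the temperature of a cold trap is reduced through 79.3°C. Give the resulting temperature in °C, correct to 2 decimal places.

Initial temperature in Celsius: (-91.8 - 32) × 5/9 = -68.7778°C.
Final Celsius temperature: -68.7778 - 79.3000 = -148.0778°C.

-148.08°C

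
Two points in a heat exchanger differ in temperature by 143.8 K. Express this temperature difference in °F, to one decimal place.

For a temperature interval the offset drops out; only the factor 1.8 applies.
143.8 × 1.8 = 258.8.

258.8°F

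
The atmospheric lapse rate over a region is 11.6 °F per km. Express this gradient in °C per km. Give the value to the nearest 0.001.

Since only a temperature interval is involved, the additive offset between the scales drops out.
A change of 1°F is a change of 5/9°C, so 11.6 × 5/9 = 6.444.

6.444 °C/km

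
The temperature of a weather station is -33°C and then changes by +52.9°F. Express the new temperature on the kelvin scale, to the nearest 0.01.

The 52.9°F change is an interval, so only the factor 5/9 applies: +52.9 × 5/9 = +29.3889°C.
Final Celsius temperature: -33.0000 + 29.3889 = -3.6111°C.
In kelvin: -3.6111 + 273.15 = 269.54 K.

269.54 K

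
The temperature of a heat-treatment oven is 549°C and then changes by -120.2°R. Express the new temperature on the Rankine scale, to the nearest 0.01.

The 120.2°R change is an interval, so only the factor 5/9 applies: -120.2 × 5/9 = -66.7778°C.
Final Celsius temperature: 549.0000 - 66.7778 = 482.2222°C.
In Rankine: 482.2222 × 1.8 + 491.67 = 1359.67°R.

1359.67°R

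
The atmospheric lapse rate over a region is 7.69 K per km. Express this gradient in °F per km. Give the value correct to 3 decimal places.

Since only a temperature interval is involved, the additive offset between the scales drops out.
A change of 1 K is a change of 1.8°F, so 7.69 × 1.8 = 13.842.

13.842 °F/km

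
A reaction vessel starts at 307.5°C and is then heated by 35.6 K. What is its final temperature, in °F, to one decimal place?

The 35.6 K change is an interval; Kelvin and Celsius degrees are the same size, so ΔC = +35.6°C.
Final Celsius temperature: 307.5000 + 35.6000 = 343.1000°C.
In Fahrenheit: 343.1000 × 1.8 + 32 = 649.6°F.

649.6°F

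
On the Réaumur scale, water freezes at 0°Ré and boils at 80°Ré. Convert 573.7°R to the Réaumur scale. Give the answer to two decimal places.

36.46°Ré

First in Celsius: (573.7 - 491.67) × 5/9 = 45.5722°C.
Linearly onto the Réaumur scale: 0 + (45.5722 / 100) × (80 - 0) = 36.46°Ré.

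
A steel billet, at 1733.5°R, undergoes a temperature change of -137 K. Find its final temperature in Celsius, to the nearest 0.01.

552.91°C

Initial temperature in Celsius: (1733.5 - 491.67) × 5/9 = 689.9056°C.
The 137 K change is an interval; Kelvin and Celsius degrees are the same size, so ΔC = -137°C.
Final Celsius temperature: 689.9056 - 137.0000 = 552.9056°C.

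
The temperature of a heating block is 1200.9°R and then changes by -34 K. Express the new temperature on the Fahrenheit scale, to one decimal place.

Initial temperature in Celsius: (1200.9 - 491.67) × 5/9 = 394.0167°C.
The 34 K change is an interval; Kelvin and Celsius degrees are the same size, so ΔC = -34°C.
Final Celsius temperature: 394.0167 - 34.0000 = 360.0167°C.
In Fahrenheit: 360.0167 × 1.8 + 32 = 680.0°F.

680.0°F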